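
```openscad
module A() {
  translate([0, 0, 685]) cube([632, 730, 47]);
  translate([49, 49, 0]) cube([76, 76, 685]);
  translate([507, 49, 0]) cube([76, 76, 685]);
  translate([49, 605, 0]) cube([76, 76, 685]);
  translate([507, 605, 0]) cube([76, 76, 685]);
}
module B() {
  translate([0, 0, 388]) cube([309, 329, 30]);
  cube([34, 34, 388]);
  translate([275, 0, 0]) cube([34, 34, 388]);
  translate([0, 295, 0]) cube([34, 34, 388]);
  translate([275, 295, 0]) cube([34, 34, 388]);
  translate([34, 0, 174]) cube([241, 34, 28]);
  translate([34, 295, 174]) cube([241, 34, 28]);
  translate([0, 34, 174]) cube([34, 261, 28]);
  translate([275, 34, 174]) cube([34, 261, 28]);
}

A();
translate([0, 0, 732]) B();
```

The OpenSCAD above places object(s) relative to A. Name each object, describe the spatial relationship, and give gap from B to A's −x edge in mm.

A is a table. B is a stool. The stool is on top of the table. The gap from the stool to the table's −x edge is 0 mm.

The stool's min-x is at 0; the table's min-x is 0; gap = 0 mm.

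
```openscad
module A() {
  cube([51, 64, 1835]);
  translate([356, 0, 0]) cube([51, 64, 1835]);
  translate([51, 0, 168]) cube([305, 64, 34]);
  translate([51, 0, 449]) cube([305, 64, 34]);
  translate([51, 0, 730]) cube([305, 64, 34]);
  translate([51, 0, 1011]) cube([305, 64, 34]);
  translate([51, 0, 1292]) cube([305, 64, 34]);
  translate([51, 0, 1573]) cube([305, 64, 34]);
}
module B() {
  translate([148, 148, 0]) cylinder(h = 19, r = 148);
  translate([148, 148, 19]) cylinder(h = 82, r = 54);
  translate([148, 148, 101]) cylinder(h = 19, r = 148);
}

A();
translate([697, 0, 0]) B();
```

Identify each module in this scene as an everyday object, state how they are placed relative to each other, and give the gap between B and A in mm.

A is a ladder. B is a spool. The spool is on the floor beside the ladder on its +x side. The gap between the spool and the ladder is 290 mm.

The spool's nearest face is 290 mm from the ladder's +x face.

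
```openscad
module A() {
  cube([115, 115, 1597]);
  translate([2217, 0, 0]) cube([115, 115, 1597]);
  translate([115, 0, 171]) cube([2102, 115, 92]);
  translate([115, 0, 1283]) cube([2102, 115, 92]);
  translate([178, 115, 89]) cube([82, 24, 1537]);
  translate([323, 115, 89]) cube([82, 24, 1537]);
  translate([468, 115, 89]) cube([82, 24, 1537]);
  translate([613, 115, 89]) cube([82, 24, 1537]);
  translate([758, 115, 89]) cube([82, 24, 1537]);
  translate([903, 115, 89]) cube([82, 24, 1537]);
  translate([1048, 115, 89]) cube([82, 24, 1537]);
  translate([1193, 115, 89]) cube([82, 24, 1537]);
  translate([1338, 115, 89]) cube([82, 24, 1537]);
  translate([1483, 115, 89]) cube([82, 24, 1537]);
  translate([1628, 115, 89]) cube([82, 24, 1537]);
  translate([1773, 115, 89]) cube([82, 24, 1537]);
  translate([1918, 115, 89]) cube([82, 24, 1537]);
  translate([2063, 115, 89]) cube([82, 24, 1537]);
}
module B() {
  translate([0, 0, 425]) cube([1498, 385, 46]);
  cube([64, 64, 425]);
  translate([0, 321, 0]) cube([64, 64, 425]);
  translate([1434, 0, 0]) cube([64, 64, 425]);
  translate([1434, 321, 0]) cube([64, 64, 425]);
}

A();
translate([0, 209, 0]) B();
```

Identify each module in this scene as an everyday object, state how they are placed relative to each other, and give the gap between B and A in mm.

A is a fence section. B is a bench. The bench is on the floor beside the fence section on its +y side. The gap between the bench and the fence section is 70 mm.

The bench's nearest face is 70 mm from the fence section's +y face.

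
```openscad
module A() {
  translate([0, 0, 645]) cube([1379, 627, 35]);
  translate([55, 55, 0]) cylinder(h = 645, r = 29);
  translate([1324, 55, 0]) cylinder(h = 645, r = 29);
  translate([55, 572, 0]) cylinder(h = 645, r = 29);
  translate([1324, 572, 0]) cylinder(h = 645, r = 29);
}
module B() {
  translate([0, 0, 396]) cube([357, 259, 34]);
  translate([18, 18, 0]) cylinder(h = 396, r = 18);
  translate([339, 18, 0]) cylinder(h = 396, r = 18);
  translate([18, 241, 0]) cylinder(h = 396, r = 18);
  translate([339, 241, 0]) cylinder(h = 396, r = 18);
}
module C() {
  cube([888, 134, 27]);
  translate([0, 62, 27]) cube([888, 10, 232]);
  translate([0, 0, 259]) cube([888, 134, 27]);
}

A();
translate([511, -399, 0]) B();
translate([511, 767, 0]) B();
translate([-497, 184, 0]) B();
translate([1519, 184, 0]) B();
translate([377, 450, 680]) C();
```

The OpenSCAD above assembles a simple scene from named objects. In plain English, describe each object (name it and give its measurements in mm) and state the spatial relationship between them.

A is a table: top 1379 mm (x) × 627 mm (y), 35 mm thick, upper face at z = 680 mm, on four round legs of 58 mm diameter, each leg's bounding box inset 26 mm from the nearest pair of top edges, running from z = 0 to the bottom of the top.

B is a four-legged stool. The seat is 357×259 mm, 34 mm thick, top at z = 430 mm. It stands on four round legs, each 36 mm in diameter, from z = 0 to the seat underside, each leg's axis is inset half a diameter from the nearest pair of seat edges (so the leg's bounding box is flush with the corner).

C is an I-beam lying along x, 888 mm long. Overall section height 286 mm. Two flanges 134 mm wide (y) and 27 mm thick, one on the floor and one at the top; a web 10 mm thick runs between them, centred on the flange width.

Four stools sit around the table at the −y, +y, −x, +x sides. The I-beam is on top of the table.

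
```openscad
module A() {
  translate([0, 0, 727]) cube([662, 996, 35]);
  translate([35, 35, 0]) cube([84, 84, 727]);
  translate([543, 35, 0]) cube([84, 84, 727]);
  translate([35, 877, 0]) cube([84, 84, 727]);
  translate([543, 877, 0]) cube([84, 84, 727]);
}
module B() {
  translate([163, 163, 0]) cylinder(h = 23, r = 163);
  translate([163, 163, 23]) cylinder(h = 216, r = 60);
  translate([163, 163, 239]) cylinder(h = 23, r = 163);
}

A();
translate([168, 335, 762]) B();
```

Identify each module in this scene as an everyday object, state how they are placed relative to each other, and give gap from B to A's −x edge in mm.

A is a table. B is a spool. The spool is on top of the table, centred. The gap from the spool to the table's −x edge is 168 mm.

The spool's min-x is at 168; the table's min-x is 0; gap = 168 mm.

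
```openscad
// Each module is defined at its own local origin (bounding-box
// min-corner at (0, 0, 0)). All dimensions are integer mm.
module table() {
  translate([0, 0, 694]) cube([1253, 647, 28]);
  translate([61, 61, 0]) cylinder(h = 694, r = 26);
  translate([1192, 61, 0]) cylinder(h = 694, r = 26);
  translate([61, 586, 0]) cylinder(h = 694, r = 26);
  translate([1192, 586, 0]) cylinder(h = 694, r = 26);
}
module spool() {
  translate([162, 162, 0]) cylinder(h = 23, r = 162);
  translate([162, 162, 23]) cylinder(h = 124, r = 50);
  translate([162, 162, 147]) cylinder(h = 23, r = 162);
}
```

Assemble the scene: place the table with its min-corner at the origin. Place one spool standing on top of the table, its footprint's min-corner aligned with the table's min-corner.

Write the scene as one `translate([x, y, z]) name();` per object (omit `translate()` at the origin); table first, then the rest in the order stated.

table();
translate([0, 0, 722]) spool();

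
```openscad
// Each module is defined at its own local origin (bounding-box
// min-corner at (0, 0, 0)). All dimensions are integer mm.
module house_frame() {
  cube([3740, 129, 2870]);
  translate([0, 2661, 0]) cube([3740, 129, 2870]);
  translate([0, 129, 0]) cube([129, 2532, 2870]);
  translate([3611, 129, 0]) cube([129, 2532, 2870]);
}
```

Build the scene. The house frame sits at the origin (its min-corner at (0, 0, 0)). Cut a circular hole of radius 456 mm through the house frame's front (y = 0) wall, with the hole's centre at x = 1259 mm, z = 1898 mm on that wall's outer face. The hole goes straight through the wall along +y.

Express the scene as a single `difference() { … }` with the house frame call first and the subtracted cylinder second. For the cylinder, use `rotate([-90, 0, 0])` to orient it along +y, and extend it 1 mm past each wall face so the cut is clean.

difference() {
  house_frame();
  translate([1259, -1, 1898]) rotate([-90, 0, 0]) cylinder(h = 131, r = 456);
}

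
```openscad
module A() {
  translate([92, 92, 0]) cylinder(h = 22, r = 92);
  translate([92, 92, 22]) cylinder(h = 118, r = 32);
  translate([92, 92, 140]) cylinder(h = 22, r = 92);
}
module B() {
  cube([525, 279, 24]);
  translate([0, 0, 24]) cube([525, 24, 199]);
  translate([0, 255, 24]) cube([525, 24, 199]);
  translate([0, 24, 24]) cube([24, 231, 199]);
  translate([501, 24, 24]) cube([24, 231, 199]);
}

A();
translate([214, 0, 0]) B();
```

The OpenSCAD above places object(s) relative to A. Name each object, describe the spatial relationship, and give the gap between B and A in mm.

The open box's nearest face is 30 mm from the spool's +x face.

A is a spool. B is an open box. The open box is on the floor beside the spool on its +x side. The gap between the open box and the spool is 30 mm.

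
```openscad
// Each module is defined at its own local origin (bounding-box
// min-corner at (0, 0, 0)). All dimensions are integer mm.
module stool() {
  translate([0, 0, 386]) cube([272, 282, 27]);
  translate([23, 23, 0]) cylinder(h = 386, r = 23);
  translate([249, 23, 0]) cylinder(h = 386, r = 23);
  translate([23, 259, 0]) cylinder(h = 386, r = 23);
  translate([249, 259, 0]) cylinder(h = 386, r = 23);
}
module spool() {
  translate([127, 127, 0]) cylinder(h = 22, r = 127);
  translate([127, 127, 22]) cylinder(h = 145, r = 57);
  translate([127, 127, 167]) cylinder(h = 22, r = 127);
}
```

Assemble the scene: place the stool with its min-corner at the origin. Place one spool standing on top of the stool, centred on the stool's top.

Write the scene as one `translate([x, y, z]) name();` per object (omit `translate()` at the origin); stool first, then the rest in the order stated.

stool();
translate([9, 14, 413]) spool();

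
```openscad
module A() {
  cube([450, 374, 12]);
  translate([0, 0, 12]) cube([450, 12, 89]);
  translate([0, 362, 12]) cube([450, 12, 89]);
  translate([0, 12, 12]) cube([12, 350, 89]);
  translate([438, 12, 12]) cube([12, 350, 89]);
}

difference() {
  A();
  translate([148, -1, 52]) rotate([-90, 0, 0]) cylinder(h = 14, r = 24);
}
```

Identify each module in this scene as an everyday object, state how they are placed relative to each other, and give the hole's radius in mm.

The subtracted cylinder has r = 24 mm.

A is an open box. The open box has a circular hole through its front wall. The hole's radius is 24 mm.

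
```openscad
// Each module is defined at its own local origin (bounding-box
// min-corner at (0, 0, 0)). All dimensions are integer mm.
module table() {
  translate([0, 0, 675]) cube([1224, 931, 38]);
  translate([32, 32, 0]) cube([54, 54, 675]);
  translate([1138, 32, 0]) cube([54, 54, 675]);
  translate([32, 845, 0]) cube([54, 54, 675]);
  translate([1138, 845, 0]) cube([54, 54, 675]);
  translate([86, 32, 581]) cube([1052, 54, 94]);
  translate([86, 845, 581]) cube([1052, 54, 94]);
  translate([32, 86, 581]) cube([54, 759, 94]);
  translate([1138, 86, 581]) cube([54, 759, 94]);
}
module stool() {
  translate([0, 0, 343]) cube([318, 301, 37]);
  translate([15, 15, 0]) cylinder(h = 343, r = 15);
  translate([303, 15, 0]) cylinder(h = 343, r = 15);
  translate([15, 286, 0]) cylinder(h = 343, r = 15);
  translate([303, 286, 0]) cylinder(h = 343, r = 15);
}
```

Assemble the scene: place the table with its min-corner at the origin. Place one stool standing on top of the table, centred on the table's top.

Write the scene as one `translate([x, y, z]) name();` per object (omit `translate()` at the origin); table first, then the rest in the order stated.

table();
translate([453, 315, 713]) stool();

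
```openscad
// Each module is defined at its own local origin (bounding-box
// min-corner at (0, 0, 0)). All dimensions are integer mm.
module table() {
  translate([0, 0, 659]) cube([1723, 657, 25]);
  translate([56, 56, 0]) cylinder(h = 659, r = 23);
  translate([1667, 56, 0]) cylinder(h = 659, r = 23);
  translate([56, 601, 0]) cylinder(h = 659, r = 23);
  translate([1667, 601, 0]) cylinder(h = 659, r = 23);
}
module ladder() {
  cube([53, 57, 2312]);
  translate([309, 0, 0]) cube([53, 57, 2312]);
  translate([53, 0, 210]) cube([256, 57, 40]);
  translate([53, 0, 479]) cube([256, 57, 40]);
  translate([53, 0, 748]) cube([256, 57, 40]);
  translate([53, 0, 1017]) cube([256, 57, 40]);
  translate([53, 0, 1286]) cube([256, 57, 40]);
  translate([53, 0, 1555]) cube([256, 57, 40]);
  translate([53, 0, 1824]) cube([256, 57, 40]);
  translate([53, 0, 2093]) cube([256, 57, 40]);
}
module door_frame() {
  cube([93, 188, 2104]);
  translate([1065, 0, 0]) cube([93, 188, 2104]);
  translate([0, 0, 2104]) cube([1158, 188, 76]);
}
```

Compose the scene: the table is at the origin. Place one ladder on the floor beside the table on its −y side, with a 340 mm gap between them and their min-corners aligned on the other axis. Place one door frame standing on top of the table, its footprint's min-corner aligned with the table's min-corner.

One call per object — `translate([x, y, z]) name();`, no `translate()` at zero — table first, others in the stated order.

table();
translate([0, -397, 0]) ladder();
translate([0, 0, 684]) door_frame();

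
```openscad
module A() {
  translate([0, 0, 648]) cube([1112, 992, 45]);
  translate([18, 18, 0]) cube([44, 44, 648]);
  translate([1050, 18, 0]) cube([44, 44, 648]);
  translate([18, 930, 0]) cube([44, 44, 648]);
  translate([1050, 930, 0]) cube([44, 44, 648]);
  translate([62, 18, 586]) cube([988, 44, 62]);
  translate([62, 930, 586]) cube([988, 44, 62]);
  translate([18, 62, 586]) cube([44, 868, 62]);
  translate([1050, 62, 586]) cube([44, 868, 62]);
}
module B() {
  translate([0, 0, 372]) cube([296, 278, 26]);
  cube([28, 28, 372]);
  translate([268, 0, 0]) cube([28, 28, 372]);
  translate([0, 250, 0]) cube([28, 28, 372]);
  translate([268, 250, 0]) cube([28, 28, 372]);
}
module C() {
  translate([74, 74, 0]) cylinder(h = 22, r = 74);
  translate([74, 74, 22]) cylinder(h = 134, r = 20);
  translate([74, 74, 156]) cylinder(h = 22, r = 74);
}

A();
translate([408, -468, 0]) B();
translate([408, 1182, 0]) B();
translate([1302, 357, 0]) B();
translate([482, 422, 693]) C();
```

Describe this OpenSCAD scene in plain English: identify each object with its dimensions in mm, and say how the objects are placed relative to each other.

A is a table: top 1112 mm (x) × 992 mm (y), 45 mm thick, upper face at z = 693 mm, on four 44×44 mm square legs, each inset 18 mm from the nearest pair of top edges, running from z = 0 to the bottom of the top. Four apron rails, 44 mm thick and 62 mm tall, run between adjacent legs with their top edges flush with the underside of the top and their outer faces flush with the legs' outer faces.

B is a four-legged stool. The seat is a 296×278×26 mm slab whose top surface is at z = 398 mm; four square legs, each 28×28 mm in cross-section, run from the floor (z = 0) to the underside of the seat, each flush with a corner of the seat.

C is a spool: two coaxial disc flanges of radius 74 mm and thickness 22 mm, joined by a core cylinder of radius 20 mm and height 134 mm. The lower flange rests on z = 0 and the three cylinders share a vertical axis.

Three stools sit around the table at the −y, +y, +x sides. The spool is on top of the table, centred.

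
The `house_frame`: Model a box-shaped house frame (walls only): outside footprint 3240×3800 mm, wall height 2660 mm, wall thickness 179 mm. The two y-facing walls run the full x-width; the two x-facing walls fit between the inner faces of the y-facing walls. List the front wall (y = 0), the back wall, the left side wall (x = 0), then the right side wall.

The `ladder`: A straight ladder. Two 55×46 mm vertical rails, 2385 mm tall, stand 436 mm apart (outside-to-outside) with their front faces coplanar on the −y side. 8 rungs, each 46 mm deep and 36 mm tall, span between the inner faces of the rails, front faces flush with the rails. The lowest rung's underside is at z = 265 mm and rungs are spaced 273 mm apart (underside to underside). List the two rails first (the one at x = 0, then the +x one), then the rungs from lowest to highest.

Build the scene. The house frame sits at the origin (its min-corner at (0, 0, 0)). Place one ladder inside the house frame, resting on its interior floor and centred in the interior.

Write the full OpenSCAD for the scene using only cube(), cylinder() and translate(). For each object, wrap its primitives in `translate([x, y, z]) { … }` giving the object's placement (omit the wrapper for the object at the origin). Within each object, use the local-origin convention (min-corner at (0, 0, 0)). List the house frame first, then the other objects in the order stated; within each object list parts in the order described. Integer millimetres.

cube([3240, 179, 2660]);
translate([0, 3621, 0]) cube([3240, 179, 2660]);
translate([0, 179, 0]) cube([179, 3442, 2660]);
translate([3061, 179, 0]) cube([179, 3442, 2660]);
translate([1402, 1877, 0]) {
  cube([55, 46, 2385]);
  translate([381, 0, 0]) cube([55, 46, 2385]);
  translate([55, 0, 265]) cube([326, 46, 36]);
  translate([55, 0, 538]) cube([326, 46, 36]);
  translate([55, 0, 811]) cube([326, 46, 36]);
  translate([55, 0, 1084]) cube([326, 46, 36]);
  translate([55, 0, 1357]) cube([326, 46, 36]);
  translate([55, 0, 1630]) cube([326, 46, 36]);
  translate([55, 0, 1903]) cube([326, 46, 36]);
  translate([55, 0, 2176]) cube([326, 46, 36]);
}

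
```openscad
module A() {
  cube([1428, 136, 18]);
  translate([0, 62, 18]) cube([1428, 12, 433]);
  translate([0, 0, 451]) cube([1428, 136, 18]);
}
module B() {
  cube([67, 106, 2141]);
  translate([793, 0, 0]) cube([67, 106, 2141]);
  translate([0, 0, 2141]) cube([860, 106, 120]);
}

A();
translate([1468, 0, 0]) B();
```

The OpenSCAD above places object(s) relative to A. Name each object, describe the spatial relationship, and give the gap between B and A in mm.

The door frame's nearest face is 40 mm from the I-beam's +x face.

A is an I-beam. B is a door frame. The door frame is on the floor beside the I-beam on its +x side. The gap between the door frame and the I-beam is 40 mm.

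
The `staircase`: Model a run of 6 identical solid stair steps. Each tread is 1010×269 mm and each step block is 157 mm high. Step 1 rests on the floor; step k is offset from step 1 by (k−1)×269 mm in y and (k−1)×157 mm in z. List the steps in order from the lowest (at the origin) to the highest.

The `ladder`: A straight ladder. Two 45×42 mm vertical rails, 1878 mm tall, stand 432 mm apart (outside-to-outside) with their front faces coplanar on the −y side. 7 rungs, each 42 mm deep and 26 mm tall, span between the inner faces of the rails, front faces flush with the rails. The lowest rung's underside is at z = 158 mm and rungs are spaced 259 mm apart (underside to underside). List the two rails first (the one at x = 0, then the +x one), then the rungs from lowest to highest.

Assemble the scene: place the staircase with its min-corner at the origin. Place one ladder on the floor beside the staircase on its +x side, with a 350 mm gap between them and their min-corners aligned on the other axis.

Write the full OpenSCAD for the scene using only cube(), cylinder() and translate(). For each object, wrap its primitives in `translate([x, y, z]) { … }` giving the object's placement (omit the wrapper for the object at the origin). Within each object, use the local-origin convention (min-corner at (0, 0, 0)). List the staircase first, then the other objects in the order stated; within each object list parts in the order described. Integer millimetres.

cube([1010, 269, 157]);
translate([0, 269, 157]) cube([1010, 269, 157]);
translate([0, 538, 314]) cube([1010, 269, 157]);
translate([0, 807, 471]) cube([1010, 269, 157]);
translate([0, 1076, 628]) cube([1010, 269, 157]);
translate([0, 1345, 785]) cube([1010, 269, 157]);
translate([1360, 0, 0]) {
  cube([45, 42, 1878]);
  translate([387, 0, 0]) cube([45, 42, 1878]);
  translate([45, 0, 158]) cube([342, 42, 26]);
  translate([45, 0, 417]) cube([342, 42, 26]);
  translate([45, 0, 676]) cube([342, 42, 26]);
  translate([45, 0, 935]) cube([342, 42, 26]);
  translate([45, 0, 1194]) cube([342, 42, 26]);
  translate([45, 0, 1453]) cube([342, 42, 26]);
  translate([45, 0, 1712]) cube([342, 42, 26]);
}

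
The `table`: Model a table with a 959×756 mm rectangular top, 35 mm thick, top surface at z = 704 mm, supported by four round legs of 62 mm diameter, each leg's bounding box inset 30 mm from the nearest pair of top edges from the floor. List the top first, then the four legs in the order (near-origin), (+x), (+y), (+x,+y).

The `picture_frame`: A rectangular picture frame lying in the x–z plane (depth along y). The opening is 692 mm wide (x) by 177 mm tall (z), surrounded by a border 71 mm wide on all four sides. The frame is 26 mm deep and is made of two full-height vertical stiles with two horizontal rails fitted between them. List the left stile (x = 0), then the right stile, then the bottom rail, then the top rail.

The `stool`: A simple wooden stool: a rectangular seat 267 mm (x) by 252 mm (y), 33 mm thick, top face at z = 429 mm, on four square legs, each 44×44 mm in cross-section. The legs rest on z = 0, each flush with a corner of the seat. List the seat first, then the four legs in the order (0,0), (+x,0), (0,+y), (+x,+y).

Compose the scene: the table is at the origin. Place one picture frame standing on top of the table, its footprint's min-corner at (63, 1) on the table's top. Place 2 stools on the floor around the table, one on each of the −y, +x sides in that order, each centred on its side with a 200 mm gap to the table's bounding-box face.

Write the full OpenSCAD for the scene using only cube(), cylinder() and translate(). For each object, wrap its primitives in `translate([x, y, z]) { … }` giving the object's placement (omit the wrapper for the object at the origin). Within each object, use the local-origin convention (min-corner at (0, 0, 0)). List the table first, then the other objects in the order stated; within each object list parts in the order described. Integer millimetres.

translate([0, 0, 669]) cube([959, 756, 35]);
translate([61, 61, 0]) cylinder(h = 669, r = 31);
translate([898, 61, 0]) cylinder(h = 669, r = 31);
translate([61, 695, 0]) cylinder(h = 669, r = 31);
translate([898, 695, 0]) cylinder(h = 669, r = 31);
translate([63, 1, 704]) {
  cube([71, 26, 319]);
  translate([763, 0, 0]) cube([71, 26, 319]);
  translate([71, 0, 0]) cube([692, 26, 71]);
  translate([71, 0, 248]) cube([692, 26, 71]);
}
translate([346, -452, 0]) {
  translate([0, 0, 396]) cube([267, 252, 33]);
  cube([44, 44, 396]);
  translate([223, 0, 0]) cube([44, 44, 396]);
  translate([0, 208, 0]) cube([44, 44, 396]);
  translate([223, 208, 0]) cube([44, 44, 396]);
}
translate([1159, 252, 0]) {
  translate([0, 0, 396]) cube([267, 252, 33]);
  cube([44, 44, 396]);
  translate([223, 0, 0]) cube([44, 44, 396]);
  translate([0, 208, 0]) cube([44, 44, 396]);
  translate([223, 208, 0]) cube([44, 44, 396]);
}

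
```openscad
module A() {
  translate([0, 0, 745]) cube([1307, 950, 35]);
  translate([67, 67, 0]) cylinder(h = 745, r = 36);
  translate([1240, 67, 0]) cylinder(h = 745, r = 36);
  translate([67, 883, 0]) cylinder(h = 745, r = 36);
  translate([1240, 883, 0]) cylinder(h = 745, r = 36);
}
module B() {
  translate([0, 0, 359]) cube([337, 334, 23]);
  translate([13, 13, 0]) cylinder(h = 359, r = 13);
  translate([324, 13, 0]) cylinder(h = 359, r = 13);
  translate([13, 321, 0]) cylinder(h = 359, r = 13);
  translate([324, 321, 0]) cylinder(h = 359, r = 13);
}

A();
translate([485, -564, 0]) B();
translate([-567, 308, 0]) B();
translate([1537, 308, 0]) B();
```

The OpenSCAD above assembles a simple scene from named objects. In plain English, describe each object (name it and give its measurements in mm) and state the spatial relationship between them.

A is a table with a 1307×950 mm rectangular top, 35 mm thick, top surface at z = 780 mm, supported by four round legs of 72 mm diameter, each leg's bounding box inset 31 mm from the nearest pair of top edges, running from the floor.

B is a simple wooden stool: a rectangular seat 337 mm (x) by 334 mm (y), 23 mm thick, top face at z = 382 mm, on four round legs, each 26 mm in diameter. The legs rest on z = 0, each leg's axis is inset half a diameter from the nearest pair of seat edges (so the leg's bounding box is flush with the corner).

Three stools sit around the table at the −y, −x, +x sides.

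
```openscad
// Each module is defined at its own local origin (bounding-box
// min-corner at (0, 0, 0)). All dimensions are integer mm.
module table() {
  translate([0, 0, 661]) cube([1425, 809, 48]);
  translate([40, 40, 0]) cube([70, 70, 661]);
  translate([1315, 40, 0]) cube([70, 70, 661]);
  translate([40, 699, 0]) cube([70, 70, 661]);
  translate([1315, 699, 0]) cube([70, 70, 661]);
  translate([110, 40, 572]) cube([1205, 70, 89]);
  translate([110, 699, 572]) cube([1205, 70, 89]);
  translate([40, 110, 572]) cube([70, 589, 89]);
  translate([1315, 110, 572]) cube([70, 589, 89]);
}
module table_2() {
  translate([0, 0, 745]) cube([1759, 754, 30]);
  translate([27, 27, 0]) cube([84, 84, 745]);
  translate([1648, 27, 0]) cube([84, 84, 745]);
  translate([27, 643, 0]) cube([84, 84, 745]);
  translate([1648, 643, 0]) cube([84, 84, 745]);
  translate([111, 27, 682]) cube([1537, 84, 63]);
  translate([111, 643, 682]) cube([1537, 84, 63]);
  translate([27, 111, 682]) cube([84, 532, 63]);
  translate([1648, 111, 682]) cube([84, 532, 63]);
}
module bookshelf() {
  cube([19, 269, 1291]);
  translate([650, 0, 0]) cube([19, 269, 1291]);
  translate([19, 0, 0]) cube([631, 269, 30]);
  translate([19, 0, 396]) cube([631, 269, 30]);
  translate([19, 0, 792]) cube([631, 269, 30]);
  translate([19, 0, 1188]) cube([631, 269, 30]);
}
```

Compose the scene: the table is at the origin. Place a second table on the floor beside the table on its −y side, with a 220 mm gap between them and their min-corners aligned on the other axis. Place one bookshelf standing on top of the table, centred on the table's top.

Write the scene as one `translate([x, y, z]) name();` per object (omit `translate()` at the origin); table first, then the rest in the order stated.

table();
translate([0, -974, 0]) table_2();
translate([378, 270, 709]) bookshelf();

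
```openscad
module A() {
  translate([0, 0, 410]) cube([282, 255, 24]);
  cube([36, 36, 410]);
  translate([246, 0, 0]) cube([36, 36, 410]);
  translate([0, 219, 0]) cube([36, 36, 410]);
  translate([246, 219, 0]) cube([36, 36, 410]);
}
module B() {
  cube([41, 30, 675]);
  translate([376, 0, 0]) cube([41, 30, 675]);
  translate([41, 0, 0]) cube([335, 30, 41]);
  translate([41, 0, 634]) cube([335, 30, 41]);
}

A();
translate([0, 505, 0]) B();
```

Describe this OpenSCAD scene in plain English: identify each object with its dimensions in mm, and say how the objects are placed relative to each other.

A is a four-legged stool. The seat is a 282×255×24 mm slab whose top surface is at z = 434 mm; four square legs, each 36×36 mm in cross-section, run from the floor (z = 0) to the underside of the seat, each flush with a corner of the seat.

B is a rectangular picture frame lying in the x–z plane (depth along y). The opening is 335 mm wide (x) by 593 mm tall (z), surrounded by a border 41 mm wide on all four sides. The frame is 30 mm deep and is made of two full-height vertical stiles with two horizontal rails fitted between them.

The picture frame is on the floor beside the stool on its +y side.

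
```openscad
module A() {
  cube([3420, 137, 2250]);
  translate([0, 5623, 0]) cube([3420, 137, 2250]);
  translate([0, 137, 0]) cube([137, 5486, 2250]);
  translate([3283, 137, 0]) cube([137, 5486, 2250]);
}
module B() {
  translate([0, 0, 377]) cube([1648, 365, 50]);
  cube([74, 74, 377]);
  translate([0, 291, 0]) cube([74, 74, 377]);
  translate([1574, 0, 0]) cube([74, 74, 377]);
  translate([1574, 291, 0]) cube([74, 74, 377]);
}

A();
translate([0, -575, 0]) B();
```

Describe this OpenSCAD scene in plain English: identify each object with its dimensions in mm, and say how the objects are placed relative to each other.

A is the wall frame of a small rectangular building: four walls, each 2250 mm tall and 137 mm thick, enclosing a footprint 3420 mm (x) by 5760 mm (y) outside-to-outside, with no floor or roof. The front and back walls (the −y and +y sides) span the full width; the two side walls fit between them.

B is a long wooden bench with a 1648 mm (x) × 365 mm (y) seat, 50 mm thick, its top surface 427 mm above the floor. Four 74 mm square legs at the seat corners, flush with the edges, run from z = 0 to the seat underside.

The bench is on the floor beside the house frame on its −y side.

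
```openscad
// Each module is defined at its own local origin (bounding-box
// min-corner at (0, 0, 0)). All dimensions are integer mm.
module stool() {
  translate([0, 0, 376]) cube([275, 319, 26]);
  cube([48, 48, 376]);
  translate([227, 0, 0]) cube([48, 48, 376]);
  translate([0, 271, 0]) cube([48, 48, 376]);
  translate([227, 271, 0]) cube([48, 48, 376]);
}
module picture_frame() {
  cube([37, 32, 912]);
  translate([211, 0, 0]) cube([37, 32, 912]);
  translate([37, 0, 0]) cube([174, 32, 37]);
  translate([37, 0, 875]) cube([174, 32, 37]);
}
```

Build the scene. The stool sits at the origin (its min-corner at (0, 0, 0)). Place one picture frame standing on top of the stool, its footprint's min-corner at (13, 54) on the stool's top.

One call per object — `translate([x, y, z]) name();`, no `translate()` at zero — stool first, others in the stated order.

stool();
translate([13, 54, 402]) picture_frame();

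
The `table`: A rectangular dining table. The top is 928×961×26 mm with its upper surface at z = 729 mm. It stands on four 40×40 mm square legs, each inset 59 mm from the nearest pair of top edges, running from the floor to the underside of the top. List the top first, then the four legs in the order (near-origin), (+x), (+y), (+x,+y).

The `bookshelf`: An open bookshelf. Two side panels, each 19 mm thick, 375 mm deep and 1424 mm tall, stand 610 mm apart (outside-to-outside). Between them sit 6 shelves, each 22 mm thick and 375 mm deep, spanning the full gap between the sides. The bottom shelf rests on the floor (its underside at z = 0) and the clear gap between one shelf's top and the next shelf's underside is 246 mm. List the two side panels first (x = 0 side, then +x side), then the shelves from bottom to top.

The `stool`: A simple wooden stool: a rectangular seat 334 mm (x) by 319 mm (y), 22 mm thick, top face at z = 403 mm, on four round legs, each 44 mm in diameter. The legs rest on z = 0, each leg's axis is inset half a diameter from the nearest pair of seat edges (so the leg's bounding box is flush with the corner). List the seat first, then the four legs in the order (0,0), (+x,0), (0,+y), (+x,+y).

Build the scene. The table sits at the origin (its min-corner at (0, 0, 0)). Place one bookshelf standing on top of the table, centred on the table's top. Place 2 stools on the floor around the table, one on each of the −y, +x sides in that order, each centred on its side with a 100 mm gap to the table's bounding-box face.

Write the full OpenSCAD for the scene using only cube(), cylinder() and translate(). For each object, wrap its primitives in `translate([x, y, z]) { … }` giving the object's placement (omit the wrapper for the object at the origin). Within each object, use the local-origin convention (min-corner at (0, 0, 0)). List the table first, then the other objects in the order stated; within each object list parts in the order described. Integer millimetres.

translate([0, 0, 703]) cube([928, 961, 26]);
translate([59, 59, 0]) cube([40, 40, 703]);
translate([829, 59, 0]) cube([40, 40, 703]);
translate([59, 862, 0]) cube([40, 40, 703]);
translate([829, 862, 0]) cube([40, 40, 703]);
translate([159, 293, 729]) {
  cube([19, 375, 1424]);
  translate([591, 0, 0]) cube([19, 375, 1424]);
  translate([19, 0, 0]) cube([572, 375, 22]);
  translate([19, 0, 268]) cube([572, 375, 22]);
  translate([19, 0, 536]) cube([572, 375, 22]);
  translate([19, 0, 804]) cube([572, 375, 22]);
  translate([19, 0, 1072]) cube([572, 375, 22]);
  translate([19, 0, 1340]) cube([572, 375, 22]);
}
translate([297, -419, 0]) {
  translate([0, 0, 381]) cube([334, 319, 22]);
  translate([22, 22, 0]) cylinder(h = 381, r = 22);
  translate([312, 22, 0]) cylinder(h = 381, r = 22);
  translate([22, 297, 0]) cylinder(h = 381, r = 22);
  translate([312, 297, 0]) cylinder(h = 381, r = 22);
}
translate([1028, 321, 0]) {
  translate([0, 0, 381]) cube([334, 319, 22]);
  translate([22, 22, 0]) cylinder(h = 381, r = 22);
  translate([312, 22, 0]) cylinder(h = 381, r = 22);
  translate([22, 297, 0]) cylinder(h = 381, r = 22);
  translate([312, 297, 0]) cylinder(h = 381, r = 22);
}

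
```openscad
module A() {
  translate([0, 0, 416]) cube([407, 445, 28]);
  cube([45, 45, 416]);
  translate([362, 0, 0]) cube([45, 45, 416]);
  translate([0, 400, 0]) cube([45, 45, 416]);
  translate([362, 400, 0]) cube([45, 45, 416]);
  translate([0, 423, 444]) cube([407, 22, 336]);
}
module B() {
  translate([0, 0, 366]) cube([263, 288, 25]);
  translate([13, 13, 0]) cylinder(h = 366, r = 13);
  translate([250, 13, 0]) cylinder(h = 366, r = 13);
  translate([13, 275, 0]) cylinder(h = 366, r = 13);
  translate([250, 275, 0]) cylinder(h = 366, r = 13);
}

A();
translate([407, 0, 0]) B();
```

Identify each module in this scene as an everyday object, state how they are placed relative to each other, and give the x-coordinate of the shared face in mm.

The chair's +x face and the stool's −x face are both at x = 407 mm.

A is a chair. B is a stool. The stool is against the chair's +x side, with their −y faces flush. The x-coordinate of the shared face is 407 mm.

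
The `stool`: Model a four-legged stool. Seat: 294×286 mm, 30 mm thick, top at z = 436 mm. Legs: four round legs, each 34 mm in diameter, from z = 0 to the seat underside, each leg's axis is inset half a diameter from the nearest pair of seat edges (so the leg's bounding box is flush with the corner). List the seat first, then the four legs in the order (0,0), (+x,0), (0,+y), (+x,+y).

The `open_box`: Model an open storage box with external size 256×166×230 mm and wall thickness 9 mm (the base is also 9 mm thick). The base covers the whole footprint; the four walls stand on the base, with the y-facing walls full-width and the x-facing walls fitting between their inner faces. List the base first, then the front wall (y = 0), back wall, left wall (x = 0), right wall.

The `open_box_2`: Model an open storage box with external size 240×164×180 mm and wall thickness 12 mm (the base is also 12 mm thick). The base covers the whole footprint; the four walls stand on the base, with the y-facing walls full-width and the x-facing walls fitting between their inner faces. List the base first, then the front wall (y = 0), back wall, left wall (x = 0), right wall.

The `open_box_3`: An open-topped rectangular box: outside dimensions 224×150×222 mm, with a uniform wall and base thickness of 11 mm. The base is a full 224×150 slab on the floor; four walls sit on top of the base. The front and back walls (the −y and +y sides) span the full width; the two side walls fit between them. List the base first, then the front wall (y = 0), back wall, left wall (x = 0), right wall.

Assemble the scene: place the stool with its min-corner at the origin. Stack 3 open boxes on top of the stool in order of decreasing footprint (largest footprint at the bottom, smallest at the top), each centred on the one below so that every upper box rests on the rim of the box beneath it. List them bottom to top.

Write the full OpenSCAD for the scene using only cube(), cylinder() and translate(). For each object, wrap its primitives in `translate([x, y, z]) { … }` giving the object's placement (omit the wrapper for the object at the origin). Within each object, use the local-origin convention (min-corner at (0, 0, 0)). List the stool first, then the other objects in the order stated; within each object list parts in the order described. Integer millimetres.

translate([0, 0, 406]) cube([294, 286, 30]);
translate([17, 17, 0]) cylinder(h = 406, r = 17);
translate([277, 17, 0]) cylinder(h = 406, r = 17);
translate([17, 269, 0]) cylinder(h = 406, r = 17);
translate([277, 269, 0]) cylinder(h = 406, r = 17);
translate([19, 60, 436]) {
  cube([256, 166, 9]);
  translate([0, 0, 9]) cube([256, 9, 221]);
  translate([0, 157, 9]) cube([256, 9, 221]);
  translate([0, 9, 9]) cube([9, 148, 221]);
  translate([247, 9, 9]) cube([9, 148, 221]);
}
translate([27, 61, 666]) {
  cube([240, 164, 12]);
  translate([0, 0, 12]) cube([240, 12, 168]);
  translate([0, 152, 12]) cube([240, 12, 168]);
  translate([0, 12, 12]) cube([12, 140, 168]);
  translate([228, 12, 12]) cube([12, 140, 168]);
}
translate([35, 68, 846]) {
  cube([224, 150, 11]);
  translate([0, 0, 11]) cube([224, 11, 211]);
  translate([0, 139, 11]) cube([224, 11, 211]);
  translate([0, 11, 11]) cube([11, 128, 211]);
  translate([213, 11, 11]) cube([11, 128, 211]);
}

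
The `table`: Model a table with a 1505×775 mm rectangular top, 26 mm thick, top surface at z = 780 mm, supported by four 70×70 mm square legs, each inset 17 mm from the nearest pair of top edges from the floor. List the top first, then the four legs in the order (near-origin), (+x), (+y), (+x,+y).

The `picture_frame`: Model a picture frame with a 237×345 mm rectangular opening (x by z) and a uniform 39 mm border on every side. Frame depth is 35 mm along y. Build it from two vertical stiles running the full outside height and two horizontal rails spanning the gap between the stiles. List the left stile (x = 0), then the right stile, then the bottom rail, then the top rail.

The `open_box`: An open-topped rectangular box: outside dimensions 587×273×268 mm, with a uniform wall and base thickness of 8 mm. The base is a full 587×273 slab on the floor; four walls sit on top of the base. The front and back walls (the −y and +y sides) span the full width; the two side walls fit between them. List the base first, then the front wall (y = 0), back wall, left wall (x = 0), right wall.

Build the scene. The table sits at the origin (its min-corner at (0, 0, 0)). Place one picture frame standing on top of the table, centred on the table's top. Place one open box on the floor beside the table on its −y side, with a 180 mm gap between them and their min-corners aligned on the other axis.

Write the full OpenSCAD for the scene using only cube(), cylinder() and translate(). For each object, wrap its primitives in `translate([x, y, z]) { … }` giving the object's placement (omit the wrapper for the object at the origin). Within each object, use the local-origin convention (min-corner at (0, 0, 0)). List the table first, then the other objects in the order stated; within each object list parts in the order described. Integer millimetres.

translate([0, 0, 754]) cube([1505, 775, 26]);
translate([17, 17, 0]) cube([70, 70, 754]);
translate([1418, 17, 0]) cube([70, 70, 754]);
translate([17, 688, 0]) cube([70, 70, 754]);
translate([1418, 688, 0]) cube([70, 70, 754]);
translate([595, 370, 780]) {
  cube([39, 35, 423]);
  translate([276, 0, 0]) cube([39, 35, 423]);
  translate([39, 0, 0]) cube([237, 35, 39]);
  translate([39, 0, 384]) cube([237, 35, 39]);
}
translate([0, -453, 0]) {
  cube([587, 273, 8]);
  translate([0, 0, 8]) cube([587, 8, 260]);
  translate([0, 265, 8]) cube([587, 8, 260]);
  translate([0, 8, 8]) cube([8, 257, 260]);
  translate([579, 8, 8]) cube([8, 257, 260]);
}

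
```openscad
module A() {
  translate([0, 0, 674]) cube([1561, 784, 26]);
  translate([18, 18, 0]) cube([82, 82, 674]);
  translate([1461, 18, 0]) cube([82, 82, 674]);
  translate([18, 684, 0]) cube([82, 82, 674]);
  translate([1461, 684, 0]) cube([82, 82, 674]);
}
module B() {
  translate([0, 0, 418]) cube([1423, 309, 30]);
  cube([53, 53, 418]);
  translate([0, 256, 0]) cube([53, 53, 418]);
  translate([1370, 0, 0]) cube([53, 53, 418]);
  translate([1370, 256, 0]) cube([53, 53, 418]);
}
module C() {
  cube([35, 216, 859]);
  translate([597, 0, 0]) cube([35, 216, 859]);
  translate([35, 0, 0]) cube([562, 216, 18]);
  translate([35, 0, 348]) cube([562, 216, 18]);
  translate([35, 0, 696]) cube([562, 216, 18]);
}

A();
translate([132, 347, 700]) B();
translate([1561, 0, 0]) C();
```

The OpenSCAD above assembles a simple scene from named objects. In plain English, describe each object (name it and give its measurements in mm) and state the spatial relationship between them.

A is a table with a 1561×784 mm rectangular top, 26 mm thick, top surface at z = 700 mm, supported by four 82×82 mm square legs, each inset 18 mm from the nearest pair of top edges, running from the floor.

B is a bench: a 1423×309 mm seat slab, 30 mm thick, top at z = 448 mm, on four 53×53 mm square legs flush with the seat corners and standing on z = 0.

C is an open bookshelf. Two side panels, each 35 mm thick, 216 mm deep and 859 mm tall, stand 632 mm apart (outside-to-outside). Between them sit 3 shelves, each 18 mm thick and 216 mm deep, spanning the full gap between the sides. The bottom shelf rests on the floor (its underside at z = 0) and the clear gap between one shelf's top and the next shelf's underside is 330 mm.

The bench is on top of the table. The bookshelf is against the table's +x side, with their −y faces flush.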